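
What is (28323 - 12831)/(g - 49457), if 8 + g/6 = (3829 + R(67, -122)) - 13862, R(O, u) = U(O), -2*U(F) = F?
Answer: -3873/27476 ≈ -0.14096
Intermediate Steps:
U(F) = -F/2
R(O, u) = -O/2
g = -60447 (g = -48 + 6*((3829 - ½*67) - 13862) = -48 + 6*((3829 - 67/2) - 13862) = -48 + 6*(7591/2 - 13862) = -48 + 6*(-20133/2) = -48 - 60399 = -60447)
(28323 - 12831)/(g - 49457) = (28323 - 12831)/(-60447 - 49457) = 15492/(-109904) = 15492*(-1/109904) = -3873/27476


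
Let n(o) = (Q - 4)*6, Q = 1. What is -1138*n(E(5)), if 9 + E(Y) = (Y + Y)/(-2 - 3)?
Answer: 20484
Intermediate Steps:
E(Y) = -9 - 2*Y/5 (E(Y) = -9 + (Y + Y)/(-2 - 3) = -9 + (2*Y)/(-5) = -9 + (2*Y)*(-⅕) = -9 - 2*Y/5)
n(o) = -18 (n(o) = (1 - 4)*6 = -3*6 = -18)
-1138*n(E(5)) = -1138*(-18) = 20484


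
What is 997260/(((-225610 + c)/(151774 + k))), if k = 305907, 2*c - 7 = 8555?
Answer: -456426954060/221329 ≈ -2.0622e+6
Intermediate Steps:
c = 4281 (c = 7/2 + (½)*8555 = 7/2 + 8555/2 = 4281)
997260/(((-225610 + c)/(151774 + k))) = 997260/(((-225610 + 4281)/(151774 + 305907))) = 997260/((-221329/457681)) = 997260/((-221329*1/457681)) = 997260/(-221329/457681) = 997260*(-457681/221329) = -456426954060/221329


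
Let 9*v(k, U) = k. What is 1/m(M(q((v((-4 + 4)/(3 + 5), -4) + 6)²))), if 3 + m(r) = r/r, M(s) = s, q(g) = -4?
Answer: -½ ≈ -0.50000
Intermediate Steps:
v(k, U) = k/9
m(r) = -2 (m(r) = -3 + r/r = -3 + 1 = -2)
1/m(M(q((v((-4 + 4)/(3 + 5), -4) + 6)²))) = 1/(-2) = -½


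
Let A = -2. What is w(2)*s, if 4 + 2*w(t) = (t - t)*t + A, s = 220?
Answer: -660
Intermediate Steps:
w(t) = -3 (w(t) = -2 + ((t - t)*t - 2)/2 = -2 + (0*t - 2)/2 = -2 + (0 - 2)/2 = -2 + (1/2)*(-2) = -2 - 1 = -3)
w(2)*s = -3*220 = -660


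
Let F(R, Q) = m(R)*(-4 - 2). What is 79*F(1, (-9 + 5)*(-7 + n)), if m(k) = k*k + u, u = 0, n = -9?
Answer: -474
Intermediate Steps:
m(k) = k² (m(k) = k*k + 0 = k² + 0 = k²)
F(R, Q) = -6*R² (F(R, Q) = R²*(-4 - 2) = R²*(-6) = -6*R²)
79*F(1, (-9 + 5)*(-7 + n)) = 79*(-6*1²) = 79*(-6*1) = 79*(-6) = -474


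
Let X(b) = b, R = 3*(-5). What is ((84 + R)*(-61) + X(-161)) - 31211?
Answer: -35581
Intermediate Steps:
R = -15
((84 + R)*(-61) + X(-161)) - 31211 = ((84 - 15)*(-61) - 161) - 31211 = (69*(-61) - 161) - 31211 = (-4209 - 161) - 31211 = -4370 - 31211 = -35581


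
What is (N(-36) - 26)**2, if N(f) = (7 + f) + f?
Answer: 8281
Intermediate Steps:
N(f) = 7 + 2*f
(N(-36) - 26)**2 = ((7 + 2*(-36)) - 26)**2 = ((7 - 72) - 26)**2 = (-65 - 26)**2 = (-91)**2 = 8281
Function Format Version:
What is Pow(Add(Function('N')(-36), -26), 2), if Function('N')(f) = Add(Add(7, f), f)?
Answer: 8281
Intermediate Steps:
Function('N')(f) = Add(7, Mul(2, f))
Pow(Add(Function('N')(-36), -26), 2) = Pow(Add(Add(7, Mul(2, -36)), -26), 2) = Pow(Add(Add(7, -72), -26), 2) = Pow(Add(-65, -26), 2) = Pow(-91, 2) = 8281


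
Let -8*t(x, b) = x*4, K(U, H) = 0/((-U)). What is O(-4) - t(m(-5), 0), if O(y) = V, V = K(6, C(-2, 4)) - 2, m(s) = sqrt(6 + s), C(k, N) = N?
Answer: -3/2 ≈ -1.5000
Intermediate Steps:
K(U, H) = 0 (K(U, H) = 0*(-1/U) = 0)
V = -2 (V = 0 - 2 = -2)
O(y) = -2
t(x, b) = -x/2 (t(x, b) = -x*4/8 = -x/2)
O(-4) - t(m(-5), 0) = -2 - (-1)*sqrt(6 - 5)/2 = -2 - (-1)*sqrt(1)/2 = -2 - (-1)/2 = -2 - 1*(-1/2) = -2 + 1/2 = -3/2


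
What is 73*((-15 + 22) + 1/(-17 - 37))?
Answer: 27521/54 ≈ 509.65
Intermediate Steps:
73*((-15 + 22) + 1/(-17 - 37)) = 73*(7 + 1/(-54)) = 73*(7 - 1/54) = 73*(377/54) = 27521/54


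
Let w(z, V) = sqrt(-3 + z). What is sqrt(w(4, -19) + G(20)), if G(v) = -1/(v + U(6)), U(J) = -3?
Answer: 4*sqrt(17)/17 ≈ 0.97014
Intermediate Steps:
G(v) = -1/(-3 + v) (G(v) = -1/(v - 3) = -1/(-3 + v))
sqrt(w(4, -19) + G(20)) = sqrt(sqrt(-3 + 4) - 1/(-3 + 20)) = sqrt(sqrt(1) - 1/17) = sqrt(1 - 1*1/17) = sqrt(1 - 1/17) = sqrt(16/17) = 4*sqrt(17)/17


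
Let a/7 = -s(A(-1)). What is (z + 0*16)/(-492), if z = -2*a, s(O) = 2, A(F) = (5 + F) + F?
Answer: -7/123 ≈ -0.056911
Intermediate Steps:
A(F) = 5 + 2*F
a = -14 (a = 7*(-1*2) = 7*(-2) = -14)
z = 28 (z = -2*(-14) = 28)
(z + 0*16)/(-492) = (28 + 0*16)/(-492) = (28 + 0)*(-1/492) = 28*(-1/492) = -7/123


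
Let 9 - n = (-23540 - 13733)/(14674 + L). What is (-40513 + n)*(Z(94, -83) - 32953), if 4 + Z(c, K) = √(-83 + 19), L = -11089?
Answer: 4784353419619/3585 - 1161356536*I/3585 ≈ 1.3345e+9 - 3.2395e+5*I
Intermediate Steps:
n = 69538/3585 (n = 9 - (-23540 - 13733)/(14674 - 11089) = 9 - (-37273)/3585 = 9 - 1*(-37273/3585) = 9 + 37273/3585 = 69538/3585 ≈ 19.397)
Z(c, K) = -4 + 8*I (Z(c, K) = -4 + √(-83 + 19) = -4 + √(-64) = -4 + 8*I)
(-40513 + n)*(Z(94, -83) - 32953) = (-40513 + 69538/3585)*((-4 + 8*I) - 32953) = -145169567*(-32957 + 8*I)/3585 = 4784353419619/3585 - 1161356536*I/3585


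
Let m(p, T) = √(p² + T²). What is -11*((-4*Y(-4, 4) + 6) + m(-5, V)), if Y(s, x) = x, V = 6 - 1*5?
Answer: 110 - 11*√26 ≈ 53.911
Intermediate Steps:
V = 1 (V = 6 - 5 = 1)
m(p, T) = √(T² + p²)
-11*((-4*Y(-4, 4) + 6) + m(-5, V)) = -11*((-4*4 + 6) + √(1² + (-5)²)) = -11*((-16 + 6) + √(1 + 25)) = -11*(-10 + √26) = 110 - 11*√26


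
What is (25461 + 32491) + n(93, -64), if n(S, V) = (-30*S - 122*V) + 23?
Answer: 62993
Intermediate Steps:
n(S, V) = 23 - 122*V - 30*S (n(S, V) = (-122*V - 30*S) + 23 = 23 - 122*V - 30*S)
(25461 + 32491) + n(93, -64) = (25461 + 32491) + (23 - 122*(-64) - 30*93) = 57952 + (23 + 7808 - 2790) = 57952 + 5041 = 62993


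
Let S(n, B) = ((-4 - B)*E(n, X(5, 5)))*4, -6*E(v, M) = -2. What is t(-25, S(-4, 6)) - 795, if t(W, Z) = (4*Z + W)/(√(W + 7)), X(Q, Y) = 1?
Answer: -795 + 235*I*√2/18 ≈ -795.0 + 18.463*I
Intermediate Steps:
E(v, M) = ⅓ (E(v, M) = -⅙*(-2) = ⅓)
S(n, B) = -16/3 - 4*B/3 (S(n, B) = ((-4 - B)*(⅓))*4 = (-4/3 - B/3)*4 = -16/3 - 4*B/3)
t(W, Z) = (W + 4*Z)/√(7 + W) (t(W, Z) = (W + 4*Z)/(√(7 + W)) = (W + 4*Z)/√(7 + W))
t(-25, S(-4, 6)) - 795 = (-25 + 4*(-16/3 - 4/3*6))/√(7 - 25) - 795 = (-25 + 4*(-16/3 - 8))/√(-18) - 795 = (-I*√2/6)*(-25 + 4*(-40/3)) - 795 = (-I*√2/6)*(-25 - 160/3) - 795 = -I*√2/6*(-235/3) - 795 = 235*I*√2/18 - 795 = -795 + 235*I*√2/18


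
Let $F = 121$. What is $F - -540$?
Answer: $661$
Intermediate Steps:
$F - -540 = 121 - -540 = 121 + 540 = 661$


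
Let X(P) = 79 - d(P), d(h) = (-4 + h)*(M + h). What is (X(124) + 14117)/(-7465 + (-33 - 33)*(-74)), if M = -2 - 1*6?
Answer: -276/2581 ≈ -0.10694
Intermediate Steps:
M = -8 (M = -2 - 6 = -8)
d(h) = (-8 + h)*(-4 + h) (d(h) = (-4 + h)*(-8 + h) = (-8 + h)*(-4 + h))
X(P) = 47 - P**2 + 12*P (X(P) = 79 - (32 + P**2 - 12*P) = 79 + (-32 - P**2 + 12*P) = 47 - P**2 + 12*P)
(X(124) + 14117)/(-7465 + (-33 - 33)*(-74)) = ((47 - 1*124**2 + 12*124) + 14117)/(-7465 + (-33 - 33)*(-74)) = ((47 - 1*15376 + 1488) + 14117)/(-7465 - 66*(-74)) = ((47 - 15376 + 1488) + 14117)/(-7465 + 4884) = (-13841 + 14117)/(-2581) = 276*(-1/2581) = -276/2581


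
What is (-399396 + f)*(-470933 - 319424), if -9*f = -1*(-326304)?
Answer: 344320607764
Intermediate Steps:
f = -36256 (f = -(-1)*(-326304)/9 = -⅑*326304 = -36256)
(-399396 + f)*(-470933 - 319424) = (-399396 - 36256)*(-470933 - 319424) = -435652*(-790357) = 344320607764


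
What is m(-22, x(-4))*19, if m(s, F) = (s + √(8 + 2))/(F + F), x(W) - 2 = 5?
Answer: -209/7 + 19*√10/14 ≈ -25.565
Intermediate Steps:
x(W) = 7 (x(W) = 2 + 5 = 7)
m(s, F) = (s + √10)/(2*F) (m(s, F) = (s + √10)/((2*F)) = (s + √10)*(1/(2*F)) = (s + √10)/(2*F))
m(-22, x(-4))*19 = ((½)*(-22 + √10)/7)*19 = ((½)*(⅐)*(-22 + √10))*19 = (-11/7 + √10/14)*19 = -209/7 + 19*√10/14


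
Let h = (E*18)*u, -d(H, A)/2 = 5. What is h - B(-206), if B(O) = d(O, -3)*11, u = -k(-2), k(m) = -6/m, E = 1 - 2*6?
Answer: 704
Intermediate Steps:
E = -11 (E = 1 - 12 = -11)
d(H, A) = -10 (d(H, A) = -2*5 = -10)
u = -3 (u = -(-6)/(-2) = -(-6)*(-1)/2 = -1*3 = -3)
B(O) = -110 (B(O) = -10*11 = -110)
h = 594 (h = -11*18*(-3) = -198*(-3) = 594)
h - B(-206) = 594 - 1*(-110) = 594 + 110 = 704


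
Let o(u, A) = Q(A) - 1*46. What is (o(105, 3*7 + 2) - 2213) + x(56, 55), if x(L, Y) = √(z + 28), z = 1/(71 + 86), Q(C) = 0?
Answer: -2259 + √690329/157 ≈ -2253.7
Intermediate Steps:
z = 1/157 ≈ 0.0063694
o(u, A) = -46 (o(u, A) = 0 - 1*46 = 0 - 46 = -46)
x(L, Y) = √690329/157 (x(L, Y) = √(1/157 + 28) = √(4397/157) = √690329/157)
(o(105, 3*7 + 2) - 2213) + x(56, 55) = (-46 - 2213) + √690329/157 = -2259 + √690329/157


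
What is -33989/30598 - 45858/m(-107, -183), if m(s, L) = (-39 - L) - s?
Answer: -1411694323/7680098 ≈ -183.81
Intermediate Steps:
m(s, L) = -39 - L - s
-33989/30598 - 45858/m(-107, -183) = -33989/30598 - 45858/(-39 - 1*(-183) - 1*(-107)) = -33989*1/30598 - 45858/(-39 + 183 + 107) = -33989/30598 - 45858/251 = -1411694323/7680098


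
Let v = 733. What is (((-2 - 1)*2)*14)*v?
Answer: -61572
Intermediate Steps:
(((-2 - 1)*2)*14)*v = (((-2 - 1)*2)*14)*733 = (-3*2*14)*733 = -6*14*733 = -84*733 = -61572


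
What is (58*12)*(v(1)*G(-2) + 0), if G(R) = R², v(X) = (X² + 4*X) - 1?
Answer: 11136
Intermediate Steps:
v(X) = -1 + X² + 4*X
(58*12)*(v(1)*G(-2) + 0) = (58*12)*((-1 + 1² + 4*1)*(-2)² + 0) = 696*((-1 + 1 + 4)*4 + 0) = 696*(4*4 + 0) = 696*(16 + 0) = 696*16 = 11136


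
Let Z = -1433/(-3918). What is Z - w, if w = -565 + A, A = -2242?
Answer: 10999259/3918 ≈ 2807.4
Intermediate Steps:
Z = 1433/3918 (Z = -1433*(-1/3918) = 1433/3918 ≈ 0.36575)
w = -2807 (w = -565 - 2242 = -2807)
Z - w = 1433/3918 - 1*(-2807) = 1433/3918 + 2807 = 10999259/3918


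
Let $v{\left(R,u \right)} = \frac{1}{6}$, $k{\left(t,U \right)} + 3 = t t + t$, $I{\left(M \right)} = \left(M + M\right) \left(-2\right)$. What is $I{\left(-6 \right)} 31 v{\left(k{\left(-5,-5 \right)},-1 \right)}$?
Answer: $124$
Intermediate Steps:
$I{\left(M \right)} = - 4 M$ ($I{\left(M \right)} = 2 M \left(-2\right) = - 4 M$)
$k{\left(t,U \right)} = -3 + t + t^{2}$ ($k{\left(t,U \right)} = -3 + \left(t t + t\right) = -3 + \left(t^{2} + t\right) = -3 + \left(t + t^{2}\right) = -3 + t + t^{2}$)
$v{\left(R,u \right)} = \frac{1}{6}$
$I{\left(-6 \right)} 31 v{\left(k{\left(-5,-5 \right)},-1 \right)} = \left(-4\right) \left(-6\right) 31 \cdot \frac{1}{6} = 24 \cdot 31 \cdot \frac{1}{6} = 744 \cdot \frac{1}{6} = 124$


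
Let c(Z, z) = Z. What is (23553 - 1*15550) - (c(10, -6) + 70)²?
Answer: 1603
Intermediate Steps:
(23553 - 1*15550) - (c(10, -6) + 70)² = (23553 - 1*15550) - (10 + 70)² = (23553 - 15550) - 1*80² = 8003 - 1*6400 = 8003 - 6400 = 1603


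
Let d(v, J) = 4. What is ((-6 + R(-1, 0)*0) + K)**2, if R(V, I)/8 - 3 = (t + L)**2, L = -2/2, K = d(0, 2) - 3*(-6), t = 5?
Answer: 256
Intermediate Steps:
K = 22 (K = 4 - 3*(-6) = 4 + 18 = 22)
L = -1 (L = -2*1/2 = -1)
R(V, I) = 152 (R(V, I) = 24 + 8*(5 - 1)**2 = 24 + 8*4**2 = 24 + 8*16 = 24 + 128 = 152)
((-6 + R(-1, 0)*0) + K)**2 = ((-6 + 152*0) + 22)**2 = ((-6 + 0) + 22)**2 = (-6 + 22)**2 = 16**2 = 256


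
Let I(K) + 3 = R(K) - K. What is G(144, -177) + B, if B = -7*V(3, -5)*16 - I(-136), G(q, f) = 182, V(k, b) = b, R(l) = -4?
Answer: 613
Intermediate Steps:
I(K) = -7 - K (I(K) = -3 + (-4 - K) = -7 - K)
B = 431 (B = -7*(-5)*16 - (-7 - 1*(-136)) = 35*16 - (-7 + 136) = 560 - 1*129 = 560 - 129 = 431)
G(144, -177) + B = 182 + 431 = 613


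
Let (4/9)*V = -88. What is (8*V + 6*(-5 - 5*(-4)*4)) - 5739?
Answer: -6873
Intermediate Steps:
V = -198 (V = (9/4)*(-88) = -198)
(8*V + 6*(-5 - 5*(-4)*4)) - 5739 = (8*(-198) + 6*(-5 - 5*(-4)*4)) - 5739 = (-1584 + 6*(-5 + 20*4)) - 5739 = (-1584 + 6*(-5 + 80)) - 5739 = (-1584 + 6*75) - 5739 = (-1584 + 450) - 5739 = -1134 - 5739 = -6873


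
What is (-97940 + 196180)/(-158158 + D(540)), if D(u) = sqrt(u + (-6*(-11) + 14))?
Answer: -1942180240/3126744043 - 24560*sqrt(155)/3126744043 ≈ -0.62125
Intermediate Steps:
D(u) = sqrt(80 + u) (D(u) = sqrt(u + (66 + 14)) = sqrt(u + 80) = sqrt(80 + u))
(-97940 + 196180)/(-158158 + D(540)) = (-97940 + 196180)/(-158158 + sqrt(80 + 540)) = 98240/(-158158 + sqrt(620)) = 98240/(-158158 + 2*sqrt(155))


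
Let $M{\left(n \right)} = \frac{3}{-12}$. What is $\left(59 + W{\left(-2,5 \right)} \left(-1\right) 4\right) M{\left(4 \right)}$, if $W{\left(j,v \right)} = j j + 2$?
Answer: $- \frac{35}{4} \approx -8.75$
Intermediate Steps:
$W{\left(j,v \right)} = 2 + j^{2}$ ($W{\left(j,v \right)} = j^{2} + 2 = 2 + j^{2}$)
$M{\left(n \right)} = - \frac{1}{4}$ ($M{\left(n \right)} = 3 \left(- \frac{1}{12}\right) = - \frac{1}{4}$)
$\left(59 + W{\left(-2,5 \right)} \left(-1\right) 4\right) M{\left(4 \right)} = \left(59 + \left(2 + \left(-2\right)^{2}\right) \left(-1\right) 4\right) \left(- \frac{1}{4}\right) = \left(59 + \left(2 + 4\right) \left(-1\right) 4\right) \left(- \frac{1}{4}\right) = \left(59 + 6 \left(-1\right) 4\right) \left(- \frac{1}{4}\right) = \left(59 - 24\right) \left(- \frac{1}{4}\right) = 35 \left(- \frac{1}{4}\right) = - \frac{35}{4}$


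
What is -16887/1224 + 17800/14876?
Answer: -19118651/1517352 ≈ -12.600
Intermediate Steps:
-16887/1224 + 17800/14876 = -16887*1/1224 + 17800*(1/14876) = -5629/408 + 4450/3719 = -19118651/1517352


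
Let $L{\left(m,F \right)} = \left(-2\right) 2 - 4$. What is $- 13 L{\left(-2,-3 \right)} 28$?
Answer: $2912$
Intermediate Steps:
$L{\left(m,F \right)} = -8$ ($L{\left(m,F \right)} = -4 - 4 = -8$)
$- 13 L{\left(-2,-3 \right)} 28 = \left(-13\right) \left(-8\right) 28 = 104 \cdot 28 = 2912$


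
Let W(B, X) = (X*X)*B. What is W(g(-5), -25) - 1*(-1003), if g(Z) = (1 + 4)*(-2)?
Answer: -5247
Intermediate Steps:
g(Z) = -10 (g(Z) = 5*(-2) = -10)
W(B, X) = B*X**2 (W(B, X) = X**2*B = B*X**2)
W(g(-5), -25) - 1*(-1003) = -10*(-25)**2 - 1*(-1003) = -10*625 + 1003 = -6250 + 1003 = -5247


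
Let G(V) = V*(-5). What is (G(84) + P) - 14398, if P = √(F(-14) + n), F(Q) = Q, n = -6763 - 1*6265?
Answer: -14818 + I*√13042 ≈ -14818.0 + 114.2*I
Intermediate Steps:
n = -13028 (n = -6763 - 6265 = -13028)
P = I*√13042 (P = √(-14 - 13028) = √(-13042) = I*√13042 ≈ 114.2*I)
G(V) = -5*V
(G(84) + P) - 14398 = (-5*84 + I*√13042) - 14398 = (-420 + I*√13042) - 14398 = -14818 + I*√13042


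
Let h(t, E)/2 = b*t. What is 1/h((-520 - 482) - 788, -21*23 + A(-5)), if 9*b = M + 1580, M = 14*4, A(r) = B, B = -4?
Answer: -9/5856880 ≈ -1.5367e-6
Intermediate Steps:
A(r) = -4
M = 56
b = 1636/9 (b = (56 + 1580)/9 = (1/9)*1636 = 1636/9 ≈ 181.78)
h(t, E) = 3272*t/9 (h(t, E) = 2*(1636*t/9) = 3272*t/9)
1/h((-520 - 482) - 788, -21*23 + A(-5)) = 1/(3272*((-520 - 482) - 788)/9) = 1/(3272*(-1002 - 788)/9) = 1/((3272/9)*(-1790)) = 1/(-5856880/9) = -9/5856880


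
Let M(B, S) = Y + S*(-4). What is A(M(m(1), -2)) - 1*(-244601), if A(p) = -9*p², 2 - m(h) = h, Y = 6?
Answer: 242837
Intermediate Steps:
m(h) = 2 - h
M(B, S) = 6 - 4*S (M(B, S) = 6 + S*(-4) = 6 - 4*S)
A(M(m(1), -2)) - 1*(-244601) = -9*(6 - 4*(-2))² - 1*(-244601) = -9*(6 + 8)² + 244601 = -9*14² + 244601 = -9*196 + 244601 = -1764 + 244601 = 242837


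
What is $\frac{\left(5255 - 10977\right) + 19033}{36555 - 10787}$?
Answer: $\frac{13311}{25768} \approx 0.51657$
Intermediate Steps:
$\frac{\left(5255 - 10977\right) + 19033}{36555 - 10787} = \frac{-5722 + 19033}{25768} = 13311 \cdot \frac{1}{25768} = \frac{13311}{25768}$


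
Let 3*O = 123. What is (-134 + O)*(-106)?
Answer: 9858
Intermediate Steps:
O = 41 (O = (⅓)*123 = 41)
(-134 + O)*(-106) = (-134 + 41)*(-106) = -93*(-106) = 9858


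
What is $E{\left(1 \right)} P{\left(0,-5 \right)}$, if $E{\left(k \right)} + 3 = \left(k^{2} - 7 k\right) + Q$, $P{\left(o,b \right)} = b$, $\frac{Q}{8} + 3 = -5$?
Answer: $365$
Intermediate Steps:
$Q = -64$ ($Q = -24 + 8 \left(-5\right) = -24 - 40 = -64$)
$E{\left(k \right)} = -67 + k^{2} - 7 k$ ($E{\left(k \right)} = -3 - \left(64 - k^{2} + 7 k\right) = -67 + k^{2} - 7 k$)
$E{\left(1 \right)} P{\left(0,-5 \right)} = \left(-67 + 1^{2} - 7\right) \left(-5\right) = \left(-67 + 1 - 7\right) \left(-5\right) = \left(-73\right) \left(-5\right) = 365$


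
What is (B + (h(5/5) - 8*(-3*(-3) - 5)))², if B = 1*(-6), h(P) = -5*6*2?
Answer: 9604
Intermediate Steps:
h(P) = -60 (h(P) = -30*2 = -60)
B = -6
(B + (h(5/5) - 8*(-3*(-3) - 5)))² = (-6 + (-60 - 8*(-3*(-3) - 5)))² = (-6 + (-60 - 8*(9 - 5)))² = (-6 + (-60 - 8*4))² = (-6 + (-60 - 32))² = (-6 - 92)² = (-98)² = 9604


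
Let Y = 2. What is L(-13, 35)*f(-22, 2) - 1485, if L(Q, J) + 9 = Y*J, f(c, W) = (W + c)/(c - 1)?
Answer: -32935/23 ≈ -1432.0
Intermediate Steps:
f(c, W) = (W + c)/(-1 + c)
L(Q, J) = -9 + 2*J
L(-13, 35)*f(-22, 2) - 1485 = (-9 + 2*35)*((2 - 22)/(-1 - 22)) - 1485 = (-9 + 70)*(-20/(-23)) - 1485 = 61*(-1/23*(-20)) - 1485 = 61*(20/23) - 1485 = 1220/23 - 1485 = -32935/23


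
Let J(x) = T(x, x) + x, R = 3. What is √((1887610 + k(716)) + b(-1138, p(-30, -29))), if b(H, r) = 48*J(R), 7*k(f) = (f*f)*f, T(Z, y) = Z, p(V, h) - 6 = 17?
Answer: 3*√295770986/7 ≈ 7370.6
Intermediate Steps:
p(V, h) = 23 (p(V, h) = 6 + 17 = 23)
k(f) = f³/7 (k(f) = ((f*f)*f)/7 = (f²*f)/7 = f³/7)
J(x) = 2*x (J(x) = x + x = 2*x)
b(H, r) = 288 (b(H, r) = 48*(2*3) = 48*6 = 288)
√((1887610 + k(716)) + b(-1138, p(-30, -29))) = √((1887610 + (⅐)*716³) + 288) = √((1887610 + (⅐)*367061696) + 288) = √((1887610 + 367061696/7) + 288) = √(380274966/7 + 288) = √(380276982/7) = 3*√295770986/7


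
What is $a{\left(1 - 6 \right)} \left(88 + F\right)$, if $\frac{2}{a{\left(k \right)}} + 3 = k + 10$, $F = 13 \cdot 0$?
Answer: $88$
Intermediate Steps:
$F = 0$
$a{\left(k \right)} = \frac{2}{7 + k}$ ($a{\left(k \right)} = \frac{2}{-3 + \left(k + 10\right)} = \frac{2}{-3 + \left(10 + k\right)} = \frac{2}{7 + k}$)
$a{\left(1 - 6 \right)} \left(88 + F\right) = \frac{2}{7 + \left(1 - 6\right)} \left(88 + 0\right) = \frac{2}{7 - 5} \cdot 88 = \frac{2}{2} \cdot 88 = 2 \cdot \frac{1}{2} \cdot 88 = 1 \cdot 88 = 88$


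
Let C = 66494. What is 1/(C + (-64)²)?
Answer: 1/70590 ≈ 1.4166e-5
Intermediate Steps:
1/(C + (-64)²) = 1/(66494 + (-64)²) = 1/(66494 + 4096) = 1/70590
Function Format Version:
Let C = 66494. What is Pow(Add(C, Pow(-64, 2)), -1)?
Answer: Rational(1, 70590) ≈ 1.4166e-5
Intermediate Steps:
Pow(Add(C, Pow(-64, 2)), -1) = Pow(Add(66494, Pow(-64, 2)), -1) = Pow(Add(66494, 4096), -1) = Pow(70590, -1) = Rational(1, 70590)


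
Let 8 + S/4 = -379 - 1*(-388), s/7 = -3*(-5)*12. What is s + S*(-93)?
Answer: 888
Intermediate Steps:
s = 1260 (s = 7*(-3*(-5)*12) = 7*(15*12) = 7*180 = 1260)
S = 4 (S = -32 + 4*(-379 - 1*(-388)) = -32 + 4*(-379 + 388) = -32 + 4*9 = -32 + 36 = 4)
s + S*(-93) = 1260 + 4*(-93) = 1260 - 372 = 888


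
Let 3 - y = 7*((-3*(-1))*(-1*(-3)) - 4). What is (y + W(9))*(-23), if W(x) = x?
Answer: 529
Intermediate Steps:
y = -32 (y = 3 - 7*((-3*(-1))*(-1*(-3)) - 4) = 3 - 7*(3*3 - 4) = 3 - 7*(9 - 4) = 3 - 7*5 = 3 - 1*35 = 3 - 35 = -32)
(y + W(9))*(-23) = (-32 + 9)*(-23) = -23*(-23) = 529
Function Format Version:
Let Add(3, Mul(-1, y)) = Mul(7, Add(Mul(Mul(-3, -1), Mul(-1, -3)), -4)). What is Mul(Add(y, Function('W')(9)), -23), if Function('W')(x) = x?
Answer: 529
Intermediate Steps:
y = -32 (y = Add(3, Mul(-1, Mul(7, Add(Mul(Mul(-3, -1), Mul(-1, -3)), -4)))) = Add(3, Mul(-1, Mul(7, Add(Mul(3, 3), -4)))) = Add(3, Mul(-1, Mul(7, Add(9, -4)))) = Add(3, Mul(-1, Mul(7, 5))) = Add(3, Mul(-1, 35)) = Add(3, -35) = -32)
Mul(Add(y, Function('W')(9)), -23) = Mul(Add(-32, 9), -23) = Mul(-23, -23) = 529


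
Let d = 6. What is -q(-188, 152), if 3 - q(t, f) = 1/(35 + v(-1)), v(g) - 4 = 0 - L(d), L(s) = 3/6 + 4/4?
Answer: -223/75 ≈ -2.9733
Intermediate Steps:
L(s) = 3/2 (L(s) = 3*(⅙) + 4*(¼) = ½ + 1 = 3/2)
v(g) = 5/2 (v(g) = 4 + (0 - 1*3/2) = 4 + (0 - 3/2) = 4 - 3/2 = 5/2)
q(t, f) = 223/75 (q(t, f) = 3 - 1/(35 + 5/2) = 3 - 1/75/2 = 3 - 1*2/75 = 3 - 2/75 = 223/75)
-q(-188, 152) = -1*223/75 = -223/75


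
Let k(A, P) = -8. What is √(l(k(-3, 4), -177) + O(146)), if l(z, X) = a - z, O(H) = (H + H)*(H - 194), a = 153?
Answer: I*√13855 ≈ 117.71*I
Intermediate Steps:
O(H) = 2*H*(-194 + H) (O(H) = (2*H)*(-194 + H) = 2*H*(-194 + H))
l(z, X) = 153 - z
√(l(k(-3, 4), -177) + O(146)) = √((153 - 1*(-8)) + 2*146*(-194 + 146)) = √((153 + 8) + 2*146*(-48)) = √(161 - 14016) = √(-13855) = I*√13855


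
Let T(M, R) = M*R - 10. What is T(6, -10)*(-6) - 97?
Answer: 323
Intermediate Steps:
T(M, R) = -10 + M*R
T(6, -10)*(-6) - 97 = (-10 + 6*(-10))*(-6) - 97 = (-10 - 60)*(-6) - 97 = -70*(-6) - 97 = 420 - 97 = 323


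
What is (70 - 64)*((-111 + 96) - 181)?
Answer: -1176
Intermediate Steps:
(70 - 64)*((-111 + 96) - 181) = 6*(-15 - 181) = 6*(-196) = -1176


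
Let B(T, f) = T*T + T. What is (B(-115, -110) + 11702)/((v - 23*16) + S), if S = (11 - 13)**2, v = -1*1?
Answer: -24812/365 ≈ -67.978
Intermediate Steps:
v = -1
B(T, f) = T + T**2 (B(T, f) = T**2 + T = T + T**2)
S = 4 (S = (-2)**2 = 4)
(B(-115, -110) + 11702)/((v - 23*16) + S) = (-115*(1 - 115) + 11702)/((-1 - 23*16) + 4) = (-115*(-114) + 11702)/((-1 - 368) + 4) = (13110 + 11702)/(-369 + 4) = 24812/(-365) = 24812*(-1/365) = -24812/365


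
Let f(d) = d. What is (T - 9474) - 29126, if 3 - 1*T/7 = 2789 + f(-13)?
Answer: -58011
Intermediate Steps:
T = -19411 (T = 21 - 7*(2789 - 13) = 21 - 7*2776 = 21 - 19432 = -19411)
(T - 9474) - 29126 = (-19411 - 9474) - 29126 = -28885 - 29126 = -58011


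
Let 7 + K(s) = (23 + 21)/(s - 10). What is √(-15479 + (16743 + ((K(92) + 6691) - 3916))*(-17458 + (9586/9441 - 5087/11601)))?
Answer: I*√9422331518766185713101434/166315803 ≈ 18456.0*I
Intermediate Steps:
K(s) = -7 + 44/(-10 + s) (K(s) = -7 + (23 + 21)/(s - 10) = -7 + 44/(-10 + s))
√(-15479 + (16743 + ((K(92) + 6691) - 3916))*(-17458 + (9586/9441 - 5087/11601))) = √(-15479 + (16743 + (((114 - 7*92)/(-10 + 92) + 6691) - 3916))*(-17458 + (9586/9441 - 5087/11601))) = √(-15479 + (16743 + (((114 - 644)/82 + 6691) - 3916))*(-17458 + (9586*(1/9441) - 5087*1/11601))) = √(-15479 + (16743 + (((1/82)*(-530) + 6691) - 3916))*(-17458 + (9586/9441 - 5087/11601))) = √(-15479 + (16743 + ((-265/41 + 6691) - 3916))*(-17458 + 7020091/12169449)) = √(-15479 + (16743 + (274066/41 - 3916))*(-212447220551/12169449)) = √(-15479 + (16743 + 113510/41)*(-212447220551/12169449)) = √(-15479 + (799973/41)*(-212447220551/12169449)) = √(-15479 - 169952040365845123/498947409) = √(-169959763572789034/498947409) = I*√9422331518766185713101434/166315803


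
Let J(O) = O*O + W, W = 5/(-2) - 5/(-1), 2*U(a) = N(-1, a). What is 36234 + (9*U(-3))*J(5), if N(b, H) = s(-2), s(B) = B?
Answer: 71973/2 ≈ 35987.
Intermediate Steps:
N(b, H) = -2
U(a) = -1 (U(a) = (½)*(-2) = -1)
W = 5/2 (W = 5*(-½) - 5*(-1) = -5/2 + 5 = 5/2 ≈ 2.5000)
J(O) = 5/2 + O² (J(O) = O*O + 5/2 = O² + 5/2 = 5/2 + O²)
36234 + (9*U(-3))*J(5) = 36234 + (9*(-1))*(5/2 + 5²) = 36234 - 9*(5/2 + 25) = 36234 - 9*55/2 = 36234 - 495/2 = 71973/2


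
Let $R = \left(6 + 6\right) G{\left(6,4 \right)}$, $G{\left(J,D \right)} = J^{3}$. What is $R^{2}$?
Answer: $6718464$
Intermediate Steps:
$R = 2592$ ($R = \left(6 + 6\right) 6^{3} = 12 \cdot 216 = 2592$)
$R^{2} = 2592^{2} = 6718464$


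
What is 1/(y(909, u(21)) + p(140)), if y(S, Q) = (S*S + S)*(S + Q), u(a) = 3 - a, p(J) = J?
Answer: 1/737026430 ≈ 1.3568e-9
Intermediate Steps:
y(S, Q) = (Q + S)*(S + S²) (y(S, Q) = (S² + S)*(Q + S) = (S + S²)*(Q + S) = (Q + S)*(S + S²))
1/(y(909, u(21)) + p(140)) = 1/(909*((3 - 1*21) + 909 + 909² + (3 - 1*21)*909) + 140) = 1/(909*((3 - 21) + 909 + 826281 + (3 - 21)*909) + 140) = 1/(909*(-18 + 909 + 826281 - 18*909) + 140) = 1/(909*(-18 + 909 + 826281 - 16362) + 140) = 1/(909*810810 + 140) = 1/(737026290 + 140) = 1/737026430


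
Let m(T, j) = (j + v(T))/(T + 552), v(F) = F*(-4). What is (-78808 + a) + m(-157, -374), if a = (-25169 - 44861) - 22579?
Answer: -67709461/395 ≈ -1.7142e+5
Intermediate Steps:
v(F) = -4*F
m(T, j) = (j - 4*T)/(552 + T) (m(T, j) = (j - 4*T)/(T + 552) = (j - 4*T)/(552 + T))
a = -92609 (a = -70030 - 22579 = -92609)
(-78808 + a) + m(-157, -374) = (-78808 - 92609) + (-374 - 4*(-157))/(552 - 157) = -171417 + (-374 + 628)/395 = -171417 + (1/395)*254 = -171417 + 254/395 = -67709461/395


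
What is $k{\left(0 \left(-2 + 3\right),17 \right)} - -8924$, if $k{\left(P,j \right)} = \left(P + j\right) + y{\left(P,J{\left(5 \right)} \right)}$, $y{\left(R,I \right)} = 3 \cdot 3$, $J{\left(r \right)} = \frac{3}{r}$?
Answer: $8950$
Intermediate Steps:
$y{\left(R,I \right)} = 9$
$k{\left(P,j \right)} = 9 + P + j$ ($k{\left(P,j \right)} = \left(P + j\right) + 9 = 9 + P + j$)
$k{\left(0 \left(-2 + 3\right),17 \right)} - -8924 = \left(9 + 0 \left(-2 + 3\right) + 17\right) - -8924 = \left(9 + 0 \cdot 1 + 17\right) + 8924 = \left(9 + 0 + 17\right) + 8924 = 26 + 8924 = 8950$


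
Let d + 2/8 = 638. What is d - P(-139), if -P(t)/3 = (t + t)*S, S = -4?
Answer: 15895/4 ≈ 3973.8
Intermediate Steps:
d = 2551/4 (d = -¼ + 638 = 2551/4 ≈ 637.75)
P(t) = 24*t (P(t) = -3*(t + t)*(-4) = -3*2*t*(-4) = -(-24)*t = 24*t)
d - P(-139) = 2551/4 - 24*(-139) = 2551/4 - 1*(-3336) = 2551/4 + 3336 = 15895/4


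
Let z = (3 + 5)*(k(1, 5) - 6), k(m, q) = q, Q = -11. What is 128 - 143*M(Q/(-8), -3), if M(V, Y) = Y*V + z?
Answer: 14895/8 ≈ 1861.9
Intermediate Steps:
z = -8 (z = (3 + 5)*(5 - 6) = 8*(-1) = -8)
M(V, Y) = -8 + V*Y (M(V, Y) = Y*V - 8 = V*Y - 8 = -8 + V*Y)
128 - 143*M(Q/(-8), -3) = 128 - 143*(-8 - 11/(-8)*(-3)) = 128 - 143*(-8 - 11*(-⅛)*(-3)) = 128 - 143*(-8 + (11/8)*(-3)) = 128 - 143*(-8 - 33/8) = 128 - 143*(-97/8) = 128 + 13871/8 = 14895/8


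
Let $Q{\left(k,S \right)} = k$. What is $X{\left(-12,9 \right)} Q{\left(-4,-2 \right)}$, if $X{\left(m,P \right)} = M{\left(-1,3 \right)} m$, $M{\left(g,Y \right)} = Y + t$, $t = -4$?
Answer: $-48$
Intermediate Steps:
$M{\left(g,Y \right)} = -4 + Y$ ($M{\left(g,Y \right)} = Y - 4 = -4 + Y$)
$X{\left(m,P \right)} = - m$ ($X{\left(m,P \right)} = \left(-4 + 3\right) m = - m$)
$X{\left(-12,9 \right)} Q{\left(-4,-2 \right)} = \left(-1\right) \left(-12\right) \left(-4\right) = 12 \left(-4\right) = -48$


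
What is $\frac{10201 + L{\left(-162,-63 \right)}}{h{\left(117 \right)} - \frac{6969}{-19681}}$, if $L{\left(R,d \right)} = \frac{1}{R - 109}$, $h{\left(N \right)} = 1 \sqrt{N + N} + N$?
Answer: $\frac{6981230190813290}{78948723802699} - \frac{178465779671945 \sqrt{26}}{78948723802699} \approx 76.901$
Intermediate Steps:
$h{\left(N \right)} = N + \sqrt{2} \sqrt{N}$ ($h{\left(N \right)} = 1 \sqrt{2 N} + N = 1 \sqrt{2} \sqrt{N} + N = \sqrt{2} \sqrt{N} + N = N + \sqrt{2} \sqrt{N}$)
$L{\left(R,d \right)} = \frac{1}{-109 + R}$
$\frac{10201 + L{\left(-162,-63 \right)}}{h{\left(117 \right)} - \frac{6969}{-19681}} = \frac{10201 + \frac{1}{-109 - 162}}{\left(117 + \sqrt{2} \sqrt{117}\right) - \frac{6969}{-19681}} = \frac{10201 + \frac{1}{-271}}{\left(117 + \sqrt{2} \cdot 3 \sqrt{13}\right) - - \frac{6969}{19681}} = \frac{10201 - \frac{1}{271}}{\left(117 + 3 \sqrt{26}\right) + \frac{6969}{19681}} = \frac{2764470}{271 \left(\frac{2309646}{19681} + 3 \sqrt{26}\right)}$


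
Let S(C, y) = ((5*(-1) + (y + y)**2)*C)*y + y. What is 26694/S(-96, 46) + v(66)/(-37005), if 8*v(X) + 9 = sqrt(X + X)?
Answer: -1261049613/1843090667320 - sqrt(33)/148020 ≈ -0.00072301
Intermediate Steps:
v(X) = -9/8 + sqrt(2)*sqrt(X)/8 (v(X) = -9/8 + sqrt(X + X)/8 = -9/8 + sqrt(2*X)/8 = -9/8 + (sqrt(2)*sqrt(X))/8 = -9/8 + sqrt(2)*sqrt(X)/8)
S(C, y) = y + C*y*(-5 + 4*y**2) (S(C, y) = ((-5 + (2*y)**2)*C)*y + y = ((-5 + 4*y**2)*C)*y + y = (C*(-5 + 4*y**2))*y + y = C*y*(-5 + 4*y**2) + y = y + C*y*(-5 + 4*y**2))
26694/S(-96, 46) + v(66)/(-37005) = 26694/((46*(1 - 5*(-96) + 4*(-96)*46**2))) + (-9/8 + sqrt(2)*sqrt(66)/8)/(-37005) = 26694/((46*(1 + 480 + 4*(-96)*2116))) + (-9/8 + sqrt(33)/4)*(-1/37005) = 26694/((46*(1 + 480 - 812544))) + (3/98680 - sqrt(33)/148020) = 26694/((46*(-812063))) + (3/98680 - sqrt(33)/148020) = 26694/(-37354898) + (3/98680 - sqrt(33)/148020) = 26694*(-1/37354898) + (3/98680 - sqrt(33)/148020) = -13347/18677449 + (3/98680 - sqrt(33)/148020) = -1261049613/1843090667320 - sqrt(33)/148020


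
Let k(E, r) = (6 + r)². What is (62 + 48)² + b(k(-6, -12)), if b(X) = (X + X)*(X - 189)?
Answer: 1084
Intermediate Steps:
b(X) = 2*X*(-189 + X) (b(X) = (2*X)*(-189 + X) = 2*X*(-189 + X))
(62 + 48)² + b(k(-6, -12)) = (62 + 48)² + 2*(6 - 12)²*(-189 + (6 - 12)²) = 110² + 2*(-6)²*(-189 + (-6)²) = 12100 + 2*36*(-189 + 36) = 12100 + 2*36*(-153) = 12100 - 11016 = 1084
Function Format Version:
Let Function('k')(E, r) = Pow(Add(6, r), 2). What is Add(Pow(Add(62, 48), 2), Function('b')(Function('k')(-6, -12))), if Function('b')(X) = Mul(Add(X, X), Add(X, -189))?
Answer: 1084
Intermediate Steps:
Function('b')(X) = Mul(2, X, Add(-189, X)) (Function('b')(X) = Mul(Mul(2, X), Add(-189, X)) = Mul(2, X, Add(-189, X)))
Add(Pow(Add(62, 48), 2), Function('b')(Function('k')(-6, -12))) = Add(Pow(Add(62, 48), 2), Mul(2, Pow(Add(6, -12), 2), Add(-189, Pow(Add(6, -12), 2)))) = Add(Pow(110, 2), Mul(2, Pow(-6, 2), Add(-189, Pow(-6, 2)))) = Add(12100, Mul(2, 36, Add(-189, 36))) = Add(12100, Mul(2, 36, -153)) = Add(12100, -11016) = 1084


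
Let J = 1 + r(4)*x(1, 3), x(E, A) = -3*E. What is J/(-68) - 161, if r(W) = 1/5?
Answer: -27371/170 ≈ -161.01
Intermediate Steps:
r(W) = ⅕
J = ⅖ (J = 1 + (-3*1)/5 = 1 + (⅕)*(-3) = 1 - ⅗ = ⅖ ≈ 0.40000)
J/(-68) - 161 = (⅖)/(-68) - 161 = -1/68*⅖ - 161 = -1/170 - 161 = -27371/170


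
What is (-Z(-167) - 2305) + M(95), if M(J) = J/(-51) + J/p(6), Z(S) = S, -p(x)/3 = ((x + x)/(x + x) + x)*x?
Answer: -4585201/2142 ≈ -2140.6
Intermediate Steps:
p(x) = -3*x*(1 + x) (p(x) = -3*((x + x)/(x + x) + x)*x = -3*((2*x)/((2*x)) + x)*x = -3*((2*x)*(1/(2*x)) + x)*x = -3*(1 + x)*x = -3*x*(1 + x))
M(J) = -59*J/2142 (M(J) = J/(-51) + J/((-3*6*(1 + 6))) = J*(-1/51) + J/((-3*6*7)) = -J/51 + J/(-126) = -J/51 + J*(-1/126) = -J/51 - J/126 = -59*J/2142)
(-Z(-167) - 2305) + M(95) = (-1*(-167) - 2305) - 59/2142*95 = (167 - 2305) - 5605/2142 = -2138 - 5605/2142 = -4585201/2142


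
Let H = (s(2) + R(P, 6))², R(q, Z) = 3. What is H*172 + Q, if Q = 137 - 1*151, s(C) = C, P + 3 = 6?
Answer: 4286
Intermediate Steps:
P = 3 (P = -3 + 6 = 3)
Q = -14 (Q = 137 - 151 = -14)
H = 25 (H = (2 + 3)² = 5² = 25)
H*172 + Q = 25*172 - 14 = 4300 - 14 = 4286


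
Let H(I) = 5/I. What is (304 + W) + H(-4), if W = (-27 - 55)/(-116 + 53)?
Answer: 76621/252 ≈ 304.05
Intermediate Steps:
W = 82/63 (W = -82/(-63) = -82*(-1/63) = 82/63 ≈ 1.3016)
(304 + W) + H(-4) = (304 + 82/63) + 5/(-4) = 19234/63 + 5*(-¼) = 19234/63 - 5/4 = 76621/252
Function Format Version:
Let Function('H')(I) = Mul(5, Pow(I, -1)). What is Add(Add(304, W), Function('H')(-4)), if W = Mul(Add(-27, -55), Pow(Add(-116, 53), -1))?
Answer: Rational(76621, 252) ≈ 304.05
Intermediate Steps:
W = Rational(82, 63) (W = Mul(-82, Pow(-63, -1)) = Mul(-82, Rational(-1, 63)) = Rational(82, 63) ≈ 1.3016)
Add(Add(304, W), Function('H')(-4)) = Add(Add(304, Rational(82, 63)), Mul(5, Pow(-4, -1))) = Add(Rational(19234, 63), Mul(5, Rational(-1, 4))) = Add(Rational(19234, 63), Rational(-5, 4)) = Rational(76621, 252)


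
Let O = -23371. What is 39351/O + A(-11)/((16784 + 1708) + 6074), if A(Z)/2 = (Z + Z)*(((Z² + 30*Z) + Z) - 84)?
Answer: -327043085/287065993 ≈ -1.1393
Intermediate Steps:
A(Z) = 4*Z*(-84 + Z² + 31*Z) (A(Z) = 2*((Z + Z)*(((Z² + 30*Z) + Z) - 84)) = 2*((2*Z)*((Z² + 31*Z) - 84)) = 2*((2*Z)*(-84 + Z² + 31*Z)) = 2*(2*Z*(-84 + Z² + 31*Z)) = 4*Z*(-84 + Z² + 31*Z))
39351/O + A(-11)/((16784 + 1708) + 6074) = 39351/(-23371) + (4*(-11)*(-84 + (-11)² + 31*(-11)))/((16784 + 1708) + 6074) = 39351*(-1/23371) + (4*(-11)*(-84 + 121 - 341))/(18492 + 6074) = -39351/23371 + (4*(-11)*(-304))/24566 = -39351/23371 + 13376*(1/24566) = -39351/23371 + 6688/12283 = -327043085/287065993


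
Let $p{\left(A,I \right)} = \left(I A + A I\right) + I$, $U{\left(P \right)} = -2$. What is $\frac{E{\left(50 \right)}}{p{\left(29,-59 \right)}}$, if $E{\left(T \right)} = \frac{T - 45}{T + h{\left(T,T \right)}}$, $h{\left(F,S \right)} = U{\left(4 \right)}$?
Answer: $- \frac{5}{167088} \approx -2.9924 \cdot 10^{-5}$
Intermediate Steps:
$h{\left(F,S \right)} = -2$
$p{\left(A,I \right)} = I + 2 A I$ ($p{\left(A,I \right)} = \left(A I + A I\right) + I = 2 A I + I = I + 2 A I$)
$E{\left(T \right)} = \frac{-45 + T}{-2 + T}$ ($E{\left(T \right)} = \frac{T - 45}{T - 2} = \frac{-45 + T}{-2 + T}$)
$\frac{E{\left(50 \right)}}{p{\left(29,-59 \right)}} = \frac{\frac{1}{-2 + 50} \left(-45 + 50\right)}{\left(-59\right) \left(1 + 2 \cdot 29\right)} = \frac{\frac{1}{48} \cdot 5}{\left(-59\right) \left(1 + 58\right)} = \frac{\frac{1}{48} \cdot 5}{\left(-59\right) 59} = \frac{5}{48 \left(-3481\right)} = \frac{5}{48} \left(- \frac{1}{3481}\right) = - \frac{5}{167088}$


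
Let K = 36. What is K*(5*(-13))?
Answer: -2340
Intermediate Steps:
K*(5*(-13)) = 36*(5*(-13)) = 36*(-65) = -2340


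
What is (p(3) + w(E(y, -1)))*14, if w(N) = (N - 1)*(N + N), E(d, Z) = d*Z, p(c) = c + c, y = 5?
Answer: 924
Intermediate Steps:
p(c) = 2*c
E(d, Z) = Z*d
w(N) = 2*N*(-1 + N) (w(N) = (-1 + N)*(2*N) = 2*N*(-1 + N))
(p(3) + w(E(y, -1)))*14 = (2*3 + 2*(-1*5)*(-1 - 1*5))*14 = (6 + 2*(-5)*(-1 - 5))*14 = (6 + 2*(-5)*(-6))*14 = (6 + 60)*14 = 66*14 = 924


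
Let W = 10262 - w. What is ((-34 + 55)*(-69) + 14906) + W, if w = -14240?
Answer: 37959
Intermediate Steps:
W = 24502 (W = 10262 - 1*(-14240) = 10262 + 14240 = 24502)
((-34 + 55)*(-69) + 14906) + W = ((-34 + 55)*(-69) + 14906) + 24502 = (21*(-69) + 14906) + 24502 = (-1449 + 14906) + 24502 = 13457 + 24502 = 37959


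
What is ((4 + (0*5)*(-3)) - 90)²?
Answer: 7396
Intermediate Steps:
((4 + (0*5)*(-3)) - 90)² = ((4 + 0*(-3)) - 90)² = ((4 + 0) - 90)² = (4 - 90)² = (-86)² = 7396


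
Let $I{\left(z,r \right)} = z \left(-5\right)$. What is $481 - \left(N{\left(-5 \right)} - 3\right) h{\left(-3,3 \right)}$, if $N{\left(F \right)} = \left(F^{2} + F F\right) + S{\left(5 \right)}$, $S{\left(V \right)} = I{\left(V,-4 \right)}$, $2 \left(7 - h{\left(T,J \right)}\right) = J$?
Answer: $360$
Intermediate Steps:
$h{\left(T,J \right)} = 7 - \frac{J}{2}$
$I{\left(z,r \right)} = - 5 z$
$S{\left(V \right)} = - 5 V$
$N{\left(F \right)} = -25 + 2 F^{2}$ ($N{\left(F \right)} = \left(F^{2} + F F\right) - 25 = \left(F^{2} + F^{2}\right) - 25 = 2 F^{2} - 25 = -25 + 2 F^{2}$)
$481 - \left(N{\left(-5 \right)} - 3\right) h{\left(-3,3 \right)} = 481 - \left(\left(-25 + 2 \left(-5\right)^{2}\right) - 3\right) \left(7 - \frac{3}{2}\right) = 481 - \left(\left(-25 + 2 \cdot 25\right) - 3\right) \left(7 - \frac{3}{2}\right) = 481 - \left(\left(-25 + 50\right) - 3\right) \frac{11}{2} = 481 - \left(25 - 3\right) \frac{11}{2} = 481 - 22 \cdot \frac{11}{2} = 481 - 121 = 360$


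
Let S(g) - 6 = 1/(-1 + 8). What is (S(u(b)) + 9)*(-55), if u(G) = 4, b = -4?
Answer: -5830/7 ≈ -832.86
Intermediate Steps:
S(g) = 43/7 (S(g) = 6 + 1/(-1 + 8) = 6 + 1/7 = 6 + ⅐ = 43/7)
(S(u(b)) + 9)*(-55) = (43/7 + 9)*(-55) = (106/7)*(-55) = -5830/7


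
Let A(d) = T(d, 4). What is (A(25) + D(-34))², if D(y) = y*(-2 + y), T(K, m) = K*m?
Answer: 1752976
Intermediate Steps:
A(d) = 4*d (A(d) = d*4 = 4*d)
(A(25) + D(-34))² = (4*25 - 34*(-2 - 34))² = (100 - 34*(-36))² = (100 + 1224)² = 1324² = 1752976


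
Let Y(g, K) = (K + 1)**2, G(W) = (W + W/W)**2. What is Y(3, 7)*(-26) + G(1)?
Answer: -1660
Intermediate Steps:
G(W) = (1 + W)**2 (G(W) = (W + 1)**2 = (1 + W)**2)
Y(g, K) = (1 + K)**2
Y(3, 7)*(-26) + G(1) = (1 + 7)**2*(-26) + (1 + 1)**2 = 8**2*(-26) + 2**2 = 64*(-26) + 4 = -1664 + 4 = -1660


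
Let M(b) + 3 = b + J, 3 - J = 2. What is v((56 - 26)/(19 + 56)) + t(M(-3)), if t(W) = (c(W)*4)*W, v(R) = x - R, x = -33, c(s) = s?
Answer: 333/5 ≈ 66.600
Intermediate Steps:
J = 1 (J = 3 - 1*2 = 3 - 2 = 1)
v(R) = -33 - R
M(b) = -2 + b (M(b) = -3 + (b + 1) = -3 + (1 + b) = -2 + b)
t(W) = 4*W² (t(W) = (W*4)*W = (4*W)*W = 4*W²)
v((56 - 26)/(19 + 56)) + t(M(-3)) = (-33 - (56 - 26)/(19 + 56)) + 4*(-2 - 3)² = (-33 - 30/75) + 4*(-5)² = (-33 - 30/75) + 4*25 = (-33 - 1*⅖) + 100 = (-33 - ⅖) + 100 = -167/5 + 100 = 333/5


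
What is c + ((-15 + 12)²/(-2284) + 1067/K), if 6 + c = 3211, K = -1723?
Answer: 12610286525/3935332 ≈ 3204.4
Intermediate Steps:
c = 3205 (c = -6 + 3211 = 3205)
c + ((-15 + 12)²/(-2284) + 1067/K) = 3205 + ((-15 + 12)²/(-2284) + 1067/(-1723)) = 3205 + ((-3)²*(-1/2284) + 1067*(-1/1723)) = 3205 + (9*(-1/2284) - 1067/1723) = 3205 + (-9/2284 - 1067/1723) = 3205 - 2452535/3935332 = 12610286525/3935332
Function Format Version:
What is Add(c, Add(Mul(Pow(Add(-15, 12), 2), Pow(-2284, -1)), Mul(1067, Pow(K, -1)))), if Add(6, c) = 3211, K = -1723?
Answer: Rational(12610286525, 3935332) ≈ 3204.4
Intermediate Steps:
c = 3205 (c = Add(-6, 3211) = 3205)
Add(c, Add(Mul(Pow(Add(-15, 12), 2), Pow(-2284, -1)), Mul(1067, Pow(K, -1)))) = Add(3205, Add(Mul(Pow(Add(-15, 12), 2), Pow(-2284, -1)), Mul(1067, Pow(-1723, -1)))) = Add(3205, Add(Mul(Pow(-3, 2), Rational(-1, 2284)), Mul(1067, Rational(-1, 1723)))) = Add(3205, Add(Mul(9, Rational(-1, 2284)), Rational(-1067, 1723))) = Add(3205, Add(Rational(-9, 2284), Rational(-1067, 1723))) = Add(3205, Rational(-2452535, 3935332)) = Rational(12610286525, 3935332)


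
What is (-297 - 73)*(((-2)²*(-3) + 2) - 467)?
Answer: 176490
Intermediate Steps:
(-297 - 73)*(((-2)²*(-3) + 2) - 467) = -370*((4*(-3) + 2) - 467) = -370*((-12 + 2) - 467) = -370*(-10 - 467) = -370*(-477) = 176490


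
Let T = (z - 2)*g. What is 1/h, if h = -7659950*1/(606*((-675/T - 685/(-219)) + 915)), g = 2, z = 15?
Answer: -102615899/1453858510 ≈ -0.070582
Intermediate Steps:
T = 26 (T = (15 - 2)*2 = 13*2 = 26)
h = -1453858510/102615899 (h = -7659950*1/(606*((-675/26 - 685/(-219)) + 915)) = -7659950*1/(606*((-675*1/26 - 685*(-1/219)) + 915)) = -7659950*1/(606*((-675/26 + 685/219) + 915)) = -7659950*1/(606*(-130015/5694 + 915)) = -7659950/((5079995/5694)*606) = -7659950/513079495/949 = -7659950*949/513079495 = -1453858510/102615899 ≈ -14.168)
1/h = 1/(-1453858510/102615899) = -102615899/1453858510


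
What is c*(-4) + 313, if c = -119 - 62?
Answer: 1037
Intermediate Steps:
c = -181
c*(-4) + 313 = -181*(-4) + 313 = 724 + 313 = 1037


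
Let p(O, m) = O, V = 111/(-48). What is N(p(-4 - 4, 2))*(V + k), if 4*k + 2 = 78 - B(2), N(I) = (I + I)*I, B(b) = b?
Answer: 2072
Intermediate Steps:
V = -37/16 (V = 111*(-1/48) = -37/16 ≈ -2.3125)
N(I) = 2*I**2 (N(I) = (2*I)*I = 2*I**2)
k = 37/2 (k = -1/2 + (78 - 1*2)/4 = -1/2 + (78 - 2)/4 = -1/2 + (1/4)*76 = -1/2 + 19 = 37/2 ≈ 18.500)
N(p(-4 - 4, 2))*(V + k) = (2*(-4 - 4)**2)*(-37/16 + 37/2) = (2*(-8)**2)*(259/16) = (2*64)*(259/16) = 128*(259/16) = 2072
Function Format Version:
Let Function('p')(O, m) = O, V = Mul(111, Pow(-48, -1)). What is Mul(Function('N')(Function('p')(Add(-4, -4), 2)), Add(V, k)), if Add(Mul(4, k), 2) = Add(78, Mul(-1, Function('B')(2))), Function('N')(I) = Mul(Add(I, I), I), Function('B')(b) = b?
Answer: 2072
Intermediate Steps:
V = Rational(-37, 16) (V = Mul(111, Rational(-1, 48)) = Rational(-37, 16) ≈ -2.3125)
Function('N')(I) = Mul(2, Pow(I, 2)) (Function('N')(I) = Mul(Mul(2, I), I) = Mul(2, Pow(I, 2)))
k = Rational(37, 2) (k = Add(Rational(-1, 2), Mul(Rational(1, 4), Add(78, Mul(-1, 2)))) = Add(Rational(-1, 2), Mul(Rational(1, 4), Add(78, -2))) = Add(Rational(-1, 2), Mul(Rational(1, 4), 76)) = Add(Rational(-1, 2), 19) = Rational(37, 2) ≈ 18.500)
Mul(Function('N')(Function('p')(Add(-4, -4), 2)), Add(V, k)) = Mul(Mul(2, Pow(Add(-4, -4), 2)), Add(Rational(-37, 16), Rational(37, 2))) = Mul(Mul(2, Pow(-8, 2)), Rational(259, 16)) = Mul(Mul(2, 64), Rational(259, 16)) = Mul(128, Rational(259, 16)) = 2072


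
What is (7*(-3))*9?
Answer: -189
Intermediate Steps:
(7*(-3))*9 = -21*9 = -189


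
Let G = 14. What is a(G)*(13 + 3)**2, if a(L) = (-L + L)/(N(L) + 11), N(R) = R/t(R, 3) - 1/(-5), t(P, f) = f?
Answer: 0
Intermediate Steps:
N(R) = 1/5 + R/3 (N(R) = R/3 - 1/(-5) = R*(1/3) - 1*(-1/5) = R/3 + 1/5 = 1/5 + R/3)
a(L) = 0 (a(L) = (-L + L)/((1/5 + L/3) + 11) = 0/(56/5 + L/3) = 0)
a(G)*(13 + 3)**2 = 0*(13 + 3)**2 = 0*16**2 = 0*256 = 0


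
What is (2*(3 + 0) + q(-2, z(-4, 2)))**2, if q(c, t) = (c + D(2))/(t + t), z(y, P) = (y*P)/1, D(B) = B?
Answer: 36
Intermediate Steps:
z(y, P) = P*y (z(y, P) = (P*y)*1 = P*y)
q(c, t) = (2 + c)/(2*t) (q(c, t) = (c + 2)/(t + t) = (2 + c)/((2*t)) = (2 + c)*(1/(2*t)) = (2 + c)/(2*t))
(2*(3 + 0) + q(-2, z(-4, 2)))**2 = (2*(3 + 0) + (2 - 2)/(2*((2*(-4)))))**2 = (2*3 + (1/2)*0/(-8))**2 = (6 + (1/2)*(-1/8)*0)**2 = (6 + 0)**2 = 6**2 = 36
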